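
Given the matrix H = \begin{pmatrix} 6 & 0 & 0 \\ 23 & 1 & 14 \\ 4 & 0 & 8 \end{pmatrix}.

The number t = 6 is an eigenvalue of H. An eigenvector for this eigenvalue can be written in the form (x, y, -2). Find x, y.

We need (H - 6I)v = 0.
H - 6I = [[0, 0, 0], [23, -5, 14], [4, 0, 2]].
Row 1: (0)·x + (0)·y + (0)·-2 = 0
Row 2: (23)·x + (-5)·y + (14)·-2 = 0
Row 3: (4)·x + (0)·y + (2)·-2 = 0
Solving gives x = 1, y = -1.
Check: H·(1, -1, -2) = (6, -6, -12) = 6·(1, -1, -2).

1, -1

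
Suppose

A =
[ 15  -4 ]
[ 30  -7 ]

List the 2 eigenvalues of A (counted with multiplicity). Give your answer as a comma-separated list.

det(A - λI) = (15 - λ)(-7 - λ) - (-4)·(30) = λ^2 - 8λ + 15.
This factors as (λ - 3)·(λ - 5) = 0.
Eigenvalues: 3, 5.

3, 5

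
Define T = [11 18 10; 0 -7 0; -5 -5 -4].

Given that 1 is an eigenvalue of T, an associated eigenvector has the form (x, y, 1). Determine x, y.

-1, 0

We need (T - 1I)v = 0.
T - 1I = [[10, 18, 10], [0, -8, 0], [-5, -5, -5]].
Row 1: (10)·x + (18)·y + (10)·1 = 0
Row 2: (0)·x + (-8)·y + (0)·1 = 0
Row 3: (-5)·x + (-5)·y + (-5)·1 = 0
Solving gives x = -1, y = 0.
Check: T·(-1, 0, 1) = (-1, 0, 1) = 1·(-1, 0, 1).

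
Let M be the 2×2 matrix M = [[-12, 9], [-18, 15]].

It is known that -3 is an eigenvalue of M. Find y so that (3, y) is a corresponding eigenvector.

3

We need (M + 3I)v = 0.
M + 3I = [[-9, 9], [-18, 18]].
Row 1: (-9)·3 + (9)·y = 0
Row 2: (-18)·3 + (18)·y = 0
Solving gives y = 3.
Check: M·(3, 3) = (-9, -9) = -3·(3, 3).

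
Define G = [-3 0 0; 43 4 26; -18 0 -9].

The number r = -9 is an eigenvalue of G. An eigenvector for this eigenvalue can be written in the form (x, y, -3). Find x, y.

We need (G + 9I)v = 0.
G + 9I = [[6, 0, 0], [43, 13, 26], [-18, 0, 0]].
Row 1: (6)·x + (0)·y + (0)·-3 = 0
Row 2: (43)·x + (13)·y + (26)·-3 = 0
Row 3: (-18)·x + (0)·y + (0)·-3 = 0
Solving gives x = 0, y = 6.
Check: G·(0, 6, -3) = (0, -54, 27) = -9·(0, 6, -3).

0, 6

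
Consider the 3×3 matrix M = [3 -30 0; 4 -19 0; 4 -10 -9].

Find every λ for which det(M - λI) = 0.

-9, -9, -7

Set up det(λI - M) = 0.
Cofactor expansion gives p(λ) = λ^3 + 25λ^2 + 207λ + 567.
Try λ = -9: p(-9) = 0, so -9 is a root.
Dividing by (λ + 9) leaves λ^2 + 16λ + 63.
The quadratic factors as (λ + 9)·(λ + 7).
Eigenvalues: -9, -9, -7.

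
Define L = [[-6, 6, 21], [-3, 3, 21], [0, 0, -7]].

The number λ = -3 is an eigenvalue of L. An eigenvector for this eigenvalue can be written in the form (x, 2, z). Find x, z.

4, 0

We need (L + 3I)v = 0.
L + 3I = [[-3, 6, 21], [-3, 6, 21], [0, 0, -4]].
Row 1: (-3)·x + (6)·2 + (21)·z = 0
Row 2: (-3)·x + (6)·2 + (21)·z = 0
Row 3: (0)·x + (0)·2 + (-4)·z = 0
Solving gives x = 4, z = 0.
Check: L·(4, 2, 0) = (-12, -6, 0) = -3·(4, 2, 0).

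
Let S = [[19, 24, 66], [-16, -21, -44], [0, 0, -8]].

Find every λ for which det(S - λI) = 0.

Compute the characteristic polynomial p(r) = det(rI - S).
Expanding along the first row, p(r) = r^3 + 10r^2 + r - 120.
Since p(3) = 0, r = 3 is a root.
Factor out (r - 3): p(r) = (r - 3)·(r^2 + 13r + 40).
The quadratic factors as (r + 8)·(r + 5).
Eigenvalues: -8, -5, 3.

-8, -5, 3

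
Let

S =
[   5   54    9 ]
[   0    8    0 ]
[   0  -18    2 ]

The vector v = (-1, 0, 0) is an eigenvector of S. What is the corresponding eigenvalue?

5

Compute Sv: S·(-1, 0, 0) = (-5, 0, 0).
Since Sv = λv, compare component 1: -5 = λ·-1, so λ = 5.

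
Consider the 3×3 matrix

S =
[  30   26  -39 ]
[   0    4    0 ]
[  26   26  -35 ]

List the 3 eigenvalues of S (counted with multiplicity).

-9, 4, 4

Set up det(λI - S) = 0.
Expanding the 3×3 determinant: p(λ) = λ^3 + λ^2 - 56λ + 144.
Since p(4) = 0, λ = 4 is a root.
Factor out (λ - 4): p(λ) = (λ - 4)·(λ^2 + 5λ - 36).
The quadratic factors as (λ + 9)·(λ - 4).
Eigenvalues: -9, 4, 4.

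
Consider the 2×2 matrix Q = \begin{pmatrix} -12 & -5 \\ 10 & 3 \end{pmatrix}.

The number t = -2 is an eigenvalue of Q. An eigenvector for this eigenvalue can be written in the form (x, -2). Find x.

We need (Q + 2I)v = 0.
Q + 2I = [[-10, -5], [10, 5]].
Row 1: (-10)·x + (-5)·-2 = 0
Row 2: (10)·x + (5)·-2 = 0
Solving gives x = 1.
Check: Q·(1, -2) = (-2, 4) = -2·(1, -2).

1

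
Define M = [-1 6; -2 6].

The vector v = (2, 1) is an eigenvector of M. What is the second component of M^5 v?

32

First find the eigenvalue: Mv = (4, 2) = 2·(2, 1), so λ = 2.
Then M^5 v = λ^5·v = 2^5·(2, 1) = 32·(2, 1) = (64, 32).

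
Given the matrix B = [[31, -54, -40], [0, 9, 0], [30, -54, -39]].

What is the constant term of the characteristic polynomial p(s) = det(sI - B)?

81

p(0) = det(0·I − B) = det(−B) = (−1)^3·det(B).
det(B) = -81, so p(0) = 81.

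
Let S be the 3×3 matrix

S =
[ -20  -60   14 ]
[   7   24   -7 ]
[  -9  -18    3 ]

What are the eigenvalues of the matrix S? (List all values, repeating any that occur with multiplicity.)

Compute the characteristic polynomial p(t) = det(tI - S).
Cofactor expansion gives p(t) = t^3 - 7t^2 - 48t + 180.
Rational-root test: t = 3 gives p(3) = 0.
Dividing by (t - 3) leaves t^2 - 4t - 60.
The quadratic factors as (t + 6)·(t - 10).
Eigenvalues: -6, 3, 10.

-6, 3, 10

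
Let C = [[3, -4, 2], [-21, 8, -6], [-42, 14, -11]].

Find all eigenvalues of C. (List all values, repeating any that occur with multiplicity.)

-4, 1, 3

The characteristic polynomial is p(λ) = det(λI - C).
Expanding the 3×3 determinant: p(λ) = λ^3 - 13λ + 12.
Since p(-4) = 0, λ = -4 is a root.
Dividing by (λ + 4) leaves λ^2 - 4λ + 3.
The quadratic factors as (λ - 1)·(λ - 3).
Eigenvalues: -4, 1, 3.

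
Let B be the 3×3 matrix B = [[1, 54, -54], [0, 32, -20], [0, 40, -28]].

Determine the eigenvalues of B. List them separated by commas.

Compute the characteristic polynomial p(s) = det(sI - B).
Expanding along the first row, p(s) = s^3 - 5s^2 - 92s + 96.
Try s = 1: p(1) = 0, so 1 is a root.
Dividing by (s - 1) leaves s^2 - 4s - 96.
The quadratic factors as (s + 8)·(s - 12).
Eigenvalues: -8, 1, 12.

-8, 1, 12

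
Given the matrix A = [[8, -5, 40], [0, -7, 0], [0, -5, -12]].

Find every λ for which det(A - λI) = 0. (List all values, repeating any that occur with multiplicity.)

Set up det(tI - A) = 0.
Expanding the 3×3 determinant: p(t) = t^3 + 11t^2 - 68t - 672.
Try t = -7: p(-7) = 0, so -7 is a root.
Dividing by (t + 7) leaves t^2 + 4t - 96.
The quadratic factors as (t + 12)·(t - 8).
Eigenvalues: -12, -7, 8.

-12, -7, 8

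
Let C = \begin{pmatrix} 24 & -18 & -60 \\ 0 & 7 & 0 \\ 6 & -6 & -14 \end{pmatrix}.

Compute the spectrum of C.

4, 6, 7

The characteristic polynomial is p(λ) = det(λI - C).
Expanding along the first row, p(λ) = λ^3 - 17λ^2 + 94λ - 168.
Try λ = 4: p(4) = 0, so 4 is a root.
Factor out (λ - 4): p(λ) = (λ - 4)·(λ^2 - 13λ + 42).
The quadratic factors as (λ - 6)·(λ - 7).
Eigenvalues: 4, 6, 7.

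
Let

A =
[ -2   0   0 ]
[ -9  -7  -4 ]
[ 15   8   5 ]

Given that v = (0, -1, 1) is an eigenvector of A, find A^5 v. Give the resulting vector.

First find the eigenvalue: Av = (0, 3, -3) = -3·(0, -1, 1), so λ = -3.
Then A^5 v = λ^5·v = (-3)^5·(0, -1, 1) = -243·(0, -1, 1) = (0, 243, -243).

(0, 243, -243)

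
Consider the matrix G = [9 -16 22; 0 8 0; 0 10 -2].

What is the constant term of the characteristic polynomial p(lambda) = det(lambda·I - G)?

p(0) = det(0·I − G) = det(−G) = (−1)^3·det(G).
det(G) = -144, so p(0) = 144.

144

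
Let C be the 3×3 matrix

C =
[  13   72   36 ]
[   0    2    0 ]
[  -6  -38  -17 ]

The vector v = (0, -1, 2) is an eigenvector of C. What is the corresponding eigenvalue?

Compute Cv: C·(0, -1, 2) = (0, -2, 4).
Since Cv = λv, compare component 2: -2 = λ·-1, so λ = 2.

2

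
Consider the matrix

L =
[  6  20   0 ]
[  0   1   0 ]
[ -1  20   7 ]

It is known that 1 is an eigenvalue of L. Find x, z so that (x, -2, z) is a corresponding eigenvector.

8, 8

We need (L - 1I)v = 0.
L - 1I = [[5, 20, 0], [0, 0, 0], [-1, 20, 6]].
Row 1: (5)·x + (20)·-2 + (0)·z = 0
Row 2: (0)·x + (0)·-2 + (0)·z = 0
Row 3: (-1)·x + (20)·-2 + (6)·z = 0
Solving gives x = 8, z = 8.
Check: L·(8, -2, 8) = (8, -2, 8) = 1·(8, -2, 8).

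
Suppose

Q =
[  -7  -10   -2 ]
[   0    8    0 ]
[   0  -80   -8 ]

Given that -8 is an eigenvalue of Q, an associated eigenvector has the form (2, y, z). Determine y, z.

0, 1

We need (Q + 8I)v = 0.
Q + 8I = [[1, -10, -2], [0, 16, 0], [0, -80, 0]].
Row 1: (1)·2 + (-10)·y + (-2)·z = 0
Row 2: (0)·2 + (16)·y + (0)·z = 0
Row 3: (0)·2 + (-80)·y + (0)·z = 0
Solving gives y = 0, z = 1.
Check: Q·(2, 0, 1) = (-16, 0, -8) = -8·(2, 0, 1).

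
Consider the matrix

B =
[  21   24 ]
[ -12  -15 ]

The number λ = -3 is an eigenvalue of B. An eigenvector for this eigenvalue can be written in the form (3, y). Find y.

We need (B + 3I)v = 0.
B + 3I = [[24, 24], [-12, -12]].
Row 1: (24)·3 + (24)·y = 0
Row 2: (-12)·3 + (-12)·y = 0
Solving gives y = -3.
Check: B·(3, -3) = (-9, 9) = -3·(3, -3).

-3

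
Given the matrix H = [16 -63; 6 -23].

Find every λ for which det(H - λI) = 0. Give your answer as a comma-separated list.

-5, -2

det(H - tI) = (16 - t)(-23 - t) - (-63)·(6) = t^2 + 7t + 10.
This factors as (t + 5)·(t + 2) = 0.
Eigenvalues: -5, -2.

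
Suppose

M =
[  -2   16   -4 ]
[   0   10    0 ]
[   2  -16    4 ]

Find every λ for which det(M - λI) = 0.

Set up det(rI - M) = 0.
Expanding the 3×3 determinant: p(r) = r^3 - 12r^2 + 20r.
Rational-root test: r = 0 gives p(0) = 0.
Factor out r: p(r) = r·(r^2 - 12r + 20).
The quadratic factors as (r - 2)·(r - 10).
Eigenvalues: 0, 2, 10.

0, 2, 10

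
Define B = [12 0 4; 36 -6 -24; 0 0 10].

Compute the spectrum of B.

Compute the characteristic polynomial p(lambda) = det(lambda·I - B).
Cofactor expansion gives p(lambda) = lambda^3 - 16·lambda^2 - 12·lambda + 720.
Since p(-6) = 0, lambda = -6 is a root.
Dividing by (lambda + 6) leaves lambda^2 - 22·lambda + 120.
The quadratic factors as (lambda - 10)·(lambda - 12).
Eigenvalues: -6, 10, 12.

-6, 10, 12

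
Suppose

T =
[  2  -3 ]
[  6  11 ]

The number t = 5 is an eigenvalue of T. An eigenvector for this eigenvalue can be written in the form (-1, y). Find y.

We need (T - 5I)v = 0.
T - 5I = [[-3, -3], [6, 6]].
Row 1: (-3)·-1 + (-3)·y = 0
Row 2: (6)·-1 + (6)·y = 0
Solving gives y = 1.
Check: T·(-1, 1) = (-5, 5) = 5·(-1, 1).

1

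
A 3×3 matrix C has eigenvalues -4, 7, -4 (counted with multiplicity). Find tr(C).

-1

trace(C) is the sum of the eigenvalues: (-4) + (7) + (-4) = -1.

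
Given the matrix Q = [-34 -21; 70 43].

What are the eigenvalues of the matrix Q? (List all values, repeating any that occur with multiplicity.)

1, 8

det(Q - rI) = (-34 - r)(43 - r) - (-21)·(70) = r^2 - 9r + 8.
This factors as (r - 1)·(r - 8) = 0.
Eigenvalues: 1, 8.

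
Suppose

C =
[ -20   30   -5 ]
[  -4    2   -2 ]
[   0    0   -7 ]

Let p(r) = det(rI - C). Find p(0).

560

p(0) = det(0·I − C) = det(−C) = (−1)^3·det(C).
det(C) = -560, so p(0) = 560.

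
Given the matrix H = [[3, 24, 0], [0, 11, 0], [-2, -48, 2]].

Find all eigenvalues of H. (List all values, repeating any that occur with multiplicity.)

2, 3, 11

Compute the characteristic polynomial p(r) = det(rI - H).
Cofactor expansion gives p(r) = r^3 - 16r^2 + 61r - 66.
Since p(2) = 0, r = 2 is a root.
Factor out (r - 2): p(r) = (r - 2)·(r^2 - 14r + 33).
The quadratic factors as (r - 3)·(r - 11).
Eigenvalues: 2, 3, 11.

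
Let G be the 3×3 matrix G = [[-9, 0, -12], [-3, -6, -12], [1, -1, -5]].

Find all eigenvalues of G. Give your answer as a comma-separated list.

Compute the characteristic polynomial p(λ) = det(λI - G).
Expanding the 3×3 determinant: p(λ) = λ^3 + 20λ^2 + 129λ + 270.
Rational-root test: λ = -5 gives p(-5) = 0.
Dividing by (λ + 5) leaves λ^2 + 15λ + 54.
The quadratic factors as (λ + 9)·(λ + 6).
Eigenvalues: -9, -6, -5.

-9, -6, -5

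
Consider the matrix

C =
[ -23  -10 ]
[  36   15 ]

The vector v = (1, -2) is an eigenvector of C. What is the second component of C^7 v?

First find the eigenvalue: Cv = (-3, 6) = -3·(1, -2), so λ = -3.
Then C^7 v = λ^7·v = (-3)^7·(1, -2) = -2187·(1, -2) = (-2187, 4374).

4374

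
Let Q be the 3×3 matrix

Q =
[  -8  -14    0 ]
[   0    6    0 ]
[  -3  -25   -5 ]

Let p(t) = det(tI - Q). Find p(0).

p(0) = det(0·I − Q) = det(−Q) = (−1)^3·det(Q).
det(Q) = 240, so p(0) = -240.

-240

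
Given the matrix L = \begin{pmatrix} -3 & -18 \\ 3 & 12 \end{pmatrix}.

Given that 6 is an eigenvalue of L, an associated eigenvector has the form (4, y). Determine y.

-2

We need (L - 6I)v = 0.
L - 6I = [[-9, -18], [3, 6]].
Row 1: (-9)·4 + (-18)·y = 0
Row 2: (3)·4 + (6)·y = 0
Solving gives y = -2.
Check: L·(4, -2) = (24, -12) = 6·(4, -2).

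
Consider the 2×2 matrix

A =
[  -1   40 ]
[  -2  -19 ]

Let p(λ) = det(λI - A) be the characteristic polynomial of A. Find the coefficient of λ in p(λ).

20

The coefficient of λ of det(λI - A) is −trace(A).
trace(A) = (-1) + (-19) = -20, so the coefficient is 20.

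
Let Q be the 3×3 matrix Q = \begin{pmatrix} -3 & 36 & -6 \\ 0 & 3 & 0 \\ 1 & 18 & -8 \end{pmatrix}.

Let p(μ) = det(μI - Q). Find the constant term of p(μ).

-90

p(μ) = μ^3 + 8μ^2 - 3μ - 90.
The constant term is -90.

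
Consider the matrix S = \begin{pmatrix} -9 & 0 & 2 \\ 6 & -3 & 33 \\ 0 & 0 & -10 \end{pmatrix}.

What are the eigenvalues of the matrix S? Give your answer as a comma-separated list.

Set up det(λI - S) = 0.
Expanding the 3×3 determinant: p(λ) = λ^3 + 22λ^2 + 147λ + 270.
Try λ = -10: p(-10) = 0, so -10 is a root.
Dividing by (λ + 10) leaves λ^2 + 12λ + 27.
The quadratic factors as (λ + 9)·(λ + 3).
Eigenvalues: -10, -9, -3.

-10, -9, -3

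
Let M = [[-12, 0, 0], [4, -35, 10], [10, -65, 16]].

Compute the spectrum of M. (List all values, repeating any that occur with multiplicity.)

-12, -10, -9

Compute the characteristic polynomial p(r) = det(rI - M).
Expanding along the first row, p(r) = r^3 + 31r^2 + 318r + 1080.
Try r = -12: p(-12) = 0, so -12 is a root.
Factor out (r + 12): p(r) = (r + 12)·(r^2 + 19r + 90).
The quadratic factors as (r + 10)·(r + 9).
Eigenvalues: -12, -10, -9.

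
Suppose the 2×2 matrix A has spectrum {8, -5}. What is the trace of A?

3

trace(A) is the sum of the eigenvalues: (8) + (-5) = 3.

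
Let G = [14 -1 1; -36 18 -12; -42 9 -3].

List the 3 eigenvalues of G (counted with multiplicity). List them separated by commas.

6, 11, 12

Compute the characteristic polynomial p(t) = det(tI - G).
Cofactor expansion gives p(t) = t^3 - 29t^2 + 270t - 792.
Since p(6) = 0, t = 6 is a root.
Factor out (t - 6): p(t) = (t - 6)·(t^2 - 23t + 132).
The quadratic factors as (t - 11)·(t - 12).
Eigenvalues: 6, 11, 12.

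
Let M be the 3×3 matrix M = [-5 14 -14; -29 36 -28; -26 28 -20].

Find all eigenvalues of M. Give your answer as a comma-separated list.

1, 2, 8

Compute the characteristic polynomial p(t) = det(tI - M).
Expanding along the first row, p(t) = t^3 - 11t^2 + 26t - 16.
Rational-root test: t = 1 gives p(1) = 0.
Dividing by (t - 1) leaves t^2 - 10t + 16.
The quadratic factors as (t - 2)·(t - 8).
Eigenvalues: 1, 2, 8.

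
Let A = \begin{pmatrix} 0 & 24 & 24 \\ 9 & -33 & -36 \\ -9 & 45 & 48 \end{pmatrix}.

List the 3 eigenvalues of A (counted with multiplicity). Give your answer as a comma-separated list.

0, 3, 12

Set up det(λI - A) = 0.
Expanding the 3×3 determinant: p(λ) = λ^3 - 15λ^2 + 36λ.
Since p(3) = 0, λ = 3 is a root.
Dividing by (λ - 3) leaves λ^2 - 12λ.
The quadratic factors as λ·(λ - 12).
Eigenvalues: 0, 3, 12.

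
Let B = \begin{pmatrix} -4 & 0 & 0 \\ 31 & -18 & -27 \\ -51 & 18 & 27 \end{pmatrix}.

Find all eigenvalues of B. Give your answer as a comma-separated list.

The characteristic polynomial is p(λ) = det(λI - B).
Expanding along the first row, p(λ) = λ^3 - 5λ^2 - 36λ.
Rational-root test: λ = 9 gives p(9) = 0.
Dividing by (λ - 9) leaves λ^2 + 4λ.
The quadratic factors as (λ + 4)·λ.
Eigenvalues: -4, 0, 9.

-4, 0, 9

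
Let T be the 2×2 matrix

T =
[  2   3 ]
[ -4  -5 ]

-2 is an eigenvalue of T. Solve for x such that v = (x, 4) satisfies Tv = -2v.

We need (T + 2I)v = 0.
T + 2I = [[4, 3], [-4, -3]].
Row 1: (4)·x + (3)·4 = 0
Row 2: (-4)·x + (-3)·4 = 0
Solving gives x = -3.
Check: T·(-3, 4) = (6, -8) = -2·(-3, 4).

-3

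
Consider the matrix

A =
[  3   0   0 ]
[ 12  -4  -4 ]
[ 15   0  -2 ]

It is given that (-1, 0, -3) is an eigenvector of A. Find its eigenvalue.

Compute Av: A·(-1, 0, -3) = (-3, 0, -9).
Since Av = λv, compare component 1: -3 = λ·-1, so λ = 3.

3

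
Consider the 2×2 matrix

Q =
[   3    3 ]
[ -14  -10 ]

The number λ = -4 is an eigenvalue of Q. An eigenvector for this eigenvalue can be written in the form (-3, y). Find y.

7

We need (Q + 4I)v = 0.
Q + 4I = [[7, 3], [-14, -6]].
Row 1: (7)·-3 + (3)·y = 0
Row 2: (-14)·-3 + (-6)·y = 0
Solving gives y = 7.
Check: Q·(-3, 7) = (12, -28) = -4·(-3, 7).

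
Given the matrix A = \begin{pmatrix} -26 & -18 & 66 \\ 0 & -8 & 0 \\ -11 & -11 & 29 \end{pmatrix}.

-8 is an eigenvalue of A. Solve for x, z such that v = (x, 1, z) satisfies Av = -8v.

We need (A + 8I)v = 0.
A + 8I = [[-18, -18, 66], [0, 0, 0], [-11, -11, 37]].
Row 1: (-18)·x + (-18)·1 + (66)·z = 0
Row 2: (0)·x + (0)·1 + (0)·z = 0
Row 3: (-11)·x + (-11)·1 + (37)·z = 0
Solving gives x = -1, z = 0.
Check: A·(-1, 1, 0) = (8, -8, 0) = -8·(-1, 1, 0).

-1, 0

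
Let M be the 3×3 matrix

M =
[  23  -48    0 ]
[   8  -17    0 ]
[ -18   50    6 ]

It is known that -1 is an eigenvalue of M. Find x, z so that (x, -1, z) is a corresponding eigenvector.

We need (M + 1I)v = 0.
M + 1I = [[24, -48, 0], [8, -16, 0], [-18, 50, 7]].
Row 1: (24)·x + (-48)·-1 + (0)·z = 0
Row 2: (8)·x + (-16)·-1 + (0)·z = 0
Row 3: (-18)·x + (50)·-1 + (7)·z = 0
Solving gives x = -2, z = 2.
Check: M·(-2, -1, 2) = (2, 1, -2) = -1·(-2, -1, 2).

-2, 2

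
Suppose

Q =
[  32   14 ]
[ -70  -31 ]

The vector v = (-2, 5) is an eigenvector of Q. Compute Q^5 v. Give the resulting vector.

First find the eigenvalue: Qv = (6, -15) = -3·(-2, 5), so λ = -3.
Then Q^5 v = λ^5·v = (-3)^5·(-2, 5) = -243·(-2, 5) = (486, -1215).

(486, -1215)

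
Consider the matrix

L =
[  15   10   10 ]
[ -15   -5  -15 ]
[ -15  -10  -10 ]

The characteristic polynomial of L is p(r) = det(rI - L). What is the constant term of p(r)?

0

p(r) = r^3 - 25r.
The constant term is 0.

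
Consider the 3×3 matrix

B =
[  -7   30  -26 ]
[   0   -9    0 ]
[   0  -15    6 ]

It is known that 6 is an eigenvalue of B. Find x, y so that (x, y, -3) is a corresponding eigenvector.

We need (B - 6I)v = 0.
B - 6I = [[-13, 30, -26], [0, -15, 0], [0, -15, 0]].
Row 1: (-13)·x + (30)·y + (-26)·-3 = 0
Row 2: (0)·x + (-15)·y + (0)·-3 = 0
Row 3: (0)·x + (-15)·y + (0)·-3 = 0
Solving gives x = 6, y = 0.
Check: B·(6, 0, -3) = (36, 0, -18) = 6·(6, 0, -3).

6, 0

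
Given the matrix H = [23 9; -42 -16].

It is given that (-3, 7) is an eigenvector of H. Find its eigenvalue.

Compute Hv: H·(-3, 7) = (-6, 14).
Since Hv = λv, compare component 1: -6 = λ·-3, so λ = 2.

2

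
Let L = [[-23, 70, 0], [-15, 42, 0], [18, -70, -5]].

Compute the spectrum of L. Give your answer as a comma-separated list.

Set up det(rI - L) = 0.
Expanding along the first row, p(r) = r^3 - 14r^2 - 11r + 420.
Since p(12) = 0, r = 12 is a root.
Dividing by (r - 12) leaves r^2 - 2r - 35.
The quadratic factors as (r + 5)·(r - 7).
Eigenvalues: -5, 7, 12.

-5, 7, 12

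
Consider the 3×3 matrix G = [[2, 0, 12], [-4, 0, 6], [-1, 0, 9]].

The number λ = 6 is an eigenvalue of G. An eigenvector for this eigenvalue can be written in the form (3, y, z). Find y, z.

-1, 1

We need (G - 6I)v = 0.
G - 6I = [[-4, 0, 12], [-4, -6, 6], [-1, 0, 3]].
Row 1: (-4)·3 + (0)·y + (12)·z = 0
Row 2: (-4)·3 + (-6)·y + (6)·z = 0
Row 3: (-1)·3 + (0)·y + (3)·z = 0
Solving gives y = -1, z = 1.
Check: G·(3, -1, 1) = (18, -6, 6) = 6·(3, -1, 1).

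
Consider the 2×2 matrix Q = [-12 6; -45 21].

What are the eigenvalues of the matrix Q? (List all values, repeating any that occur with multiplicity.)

3, 6

det(Q - sI) = (-12 - s)(21 - s) - (6)·(-45) = s^2 - 9s + 18.
This factors as (s - 3)·(s - 6) = 0.
Eigenvalues: 3, 6.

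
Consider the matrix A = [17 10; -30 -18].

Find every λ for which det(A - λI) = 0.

det(A - μI) = (17 - μ)(-18 - μ) - (10)·(-30) = μ^2 + μ - 6.
This factors as (μ + 3)·(μ - 2) = 0.
Eigenvalues: -3, 2.

-3, 2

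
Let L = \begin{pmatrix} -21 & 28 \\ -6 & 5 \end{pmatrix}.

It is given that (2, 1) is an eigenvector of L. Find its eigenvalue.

Compute Lv: L·(2, 1) = (-14, -7).
Since Lv = λv, compare component 1: -14 = λ·2, so λ = -7.

-7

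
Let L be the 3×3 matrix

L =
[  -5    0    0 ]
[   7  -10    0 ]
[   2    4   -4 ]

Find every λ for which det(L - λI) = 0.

L is lower triangular, so its eigenvalues are the diagonal entries.
Diagonal: -5, -10, -4.

-10, -5, -4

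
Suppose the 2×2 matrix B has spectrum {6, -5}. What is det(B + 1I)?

If B has eigenvalues 6, -5, then B + 1I has eigenvalues 7, -4.
det(B + 1I) = (7) · (-4) = -28.

-28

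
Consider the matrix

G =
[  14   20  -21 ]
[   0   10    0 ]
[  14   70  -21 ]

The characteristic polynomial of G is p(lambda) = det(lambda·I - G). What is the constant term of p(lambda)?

p(lambda) = lambda^3 - 3·lambda^2 - 70·lambda.
The constant term is 0.

0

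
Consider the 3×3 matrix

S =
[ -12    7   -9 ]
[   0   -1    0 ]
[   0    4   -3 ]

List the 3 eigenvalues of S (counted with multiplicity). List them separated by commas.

Set up det(sI - S) = 0.
Cofactor expansion gives p(s) = s^3 + 16s^2 + 51s + 36.
Try s = -12: p(-12) = 0, so -12 is a root.
Dividing by (s + 12) leaves s^2 + 4s + 3.
The quadratic factors as (s + 3)·(s + 1).
Eigenvalues: -12, -3, -1.

-12, -3, -1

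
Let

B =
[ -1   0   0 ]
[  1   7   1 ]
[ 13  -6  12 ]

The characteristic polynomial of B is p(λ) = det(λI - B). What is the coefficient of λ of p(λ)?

p(λ) = λ^3 - 18λ^2 + 71λ + 90.
The coefficient of λ is 71.

71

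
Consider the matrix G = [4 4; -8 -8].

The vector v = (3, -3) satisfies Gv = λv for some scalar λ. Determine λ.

Compute Gv: G·(3, -3) = (0, 0).
Since Gv = λv, compare component 1: 0 = λ·3, so λ = 0.

0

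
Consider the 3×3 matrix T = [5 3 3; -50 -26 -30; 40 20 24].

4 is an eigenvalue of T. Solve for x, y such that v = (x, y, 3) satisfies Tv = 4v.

0, -3

We need (T - 4I)v = 0.
T - 4I = [[1, 3, 3], [-50, -30, -30], [40, 20, 20]].
Row 1: (1)·x + (3)·y + (3)·3 = 0
Row 2: (-50)·x + (-30)·y + (-30)·3 = 0
Row 3: (40)·x + (20)·y + (20)·3 = 0
Solving gives x = 0, y = -3.
Check: T·(0, -3, 3) = (0, -12, 12) = 4·(0, -3, 3).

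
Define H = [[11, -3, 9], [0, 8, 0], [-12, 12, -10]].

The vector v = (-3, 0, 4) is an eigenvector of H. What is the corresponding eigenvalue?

-1

Compute Hv: H·(-3, 0, 4) = (3, 0, -4).
Since Hv = λv, compare component 1: 3 = λ·-3, so λ = -1.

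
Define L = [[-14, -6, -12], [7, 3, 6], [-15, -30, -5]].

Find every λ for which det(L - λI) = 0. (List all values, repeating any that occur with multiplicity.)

Compute the characteristic polynomial p(lambda) = det(lambda·I - L).
Cofactor expansion gives p(lambda) = lambda^3 + 16·lambda^2 + 55·lambda.
Rational-root test: lambda = -5 gives p(-5) = 0.
Dividing by (lambda + 5) leaves lambda^2 + 11·lambda.
The quadratic factors as (lambda + 11)·lambda.
Eigenvalues: -11, -5, 0.

-11, -5, 0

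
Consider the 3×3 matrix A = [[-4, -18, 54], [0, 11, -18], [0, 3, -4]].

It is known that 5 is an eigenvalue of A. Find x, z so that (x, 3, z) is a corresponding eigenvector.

We need (A - 5I)v = 0.
A - 5I = [[-9, -18, 54], [0, 6, -18], [0, 3, -9]].
Row 1: (-9)·x + (-18)·3 + (54)·z = 0
Row 2: (0)·x + (6)·3 + (-18)·z = 0
Row 3: (0)·x + (3)·3 + (-9)·z = 0
Solving gives x = 0, z = 1.
Check: A·(0, 3, 1) = (0, 15, 5) = 5·(0, 3, 1).

0, 1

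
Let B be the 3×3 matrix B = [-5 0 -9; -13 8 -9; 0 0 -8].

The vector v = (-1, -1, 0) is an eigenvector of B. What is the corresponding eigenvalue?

Compute Bv: B·(-1, -1, 0) = (5, 5, 0).
Since Bv = λv, compare component 1: 5 = λ·-1, so λ = -5.

-5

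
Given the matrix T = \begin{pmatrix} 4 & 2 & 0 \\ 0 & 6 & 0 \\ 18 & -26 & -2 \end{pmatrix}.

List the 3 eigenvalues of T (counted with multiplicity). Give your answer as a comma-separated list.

-2, 4, 6

Compute the characteristic polynomial p(μ) = det(μI - T).
Cofactor expansion gives p(μ) = μ^3 - 8μ^2 + 4μ + 48.
Try μ = 6: p(6) = 0, so 6 is a root.
Factor out (μ - 6): p(μ) = (μ - 6)·(μ^2 - 2μ - 8).
The quadratic factors as (μ + 2)·(μ - 4).
Eigenvalues: -2, 4, 6.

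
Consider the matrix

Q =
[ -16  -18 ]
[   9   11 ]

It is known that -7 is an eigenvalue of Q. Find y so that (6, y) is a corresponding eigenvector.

-3

We need (Q + 7I)v = 0.
Q + 7I = [[-9, -18], [9, 18]].
Row 1: (-9)·6 + (-18)·y = 0
Row 2: (9)·6 + (18)·y = 0
Solving gives y = -3.
Check: Q·(6, -3) = (-42, 21) = -7·(6, -3).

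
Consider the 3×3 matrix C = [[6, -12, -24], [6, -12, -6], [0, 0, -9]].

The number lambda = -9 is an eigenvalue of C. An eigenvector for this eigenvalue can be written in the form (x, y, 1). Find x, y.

0, -2

We need (C + 9I)v = 0.
C + 9I = [[15, -12, -24], [6, -3, -6], [0, 0, 0]].
Row 1: (15)·x + (-12)·y + (-24)·1 = 0
Row 2: (6)·x + (-3)·y + (-6)·1 = 0
Row 3: (0)·x + (0)·y + (0)·1 = 0
Solving gives x = 0, y = -2.
Check: C·(0, -2, 1) = (0, 18, -9) = -9·(0, -2, 1).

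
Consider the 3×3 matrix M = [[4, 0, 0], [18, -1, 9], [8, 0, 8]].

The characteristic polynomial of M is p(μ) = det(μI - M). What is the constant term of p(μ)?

p(μ) = μ^3 - 11μ^2 + 20μ + 32.
The constant term is 32.

32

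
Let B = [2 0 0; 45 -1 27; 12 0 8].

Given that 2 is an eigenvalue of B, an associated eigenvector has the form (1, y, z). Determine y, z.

We need (B - 2I)v = 0.
B - 2I = [[0, 0, 0], [45, -3, 27], [12, 0, 6]].
Row 1: (0)·1 + (0)·y + (0)·z = 0
Row 2: (45)·1 + (-3)·y + (27)·z = 0
Row 3: (12)·1 + (0)·y + (6)·z = 0
Solving gives y = -3, z = -2.
Check: B·(1, -3, -2) = (2, -6, -4) = 2·(1, -3, -2).

-3, -2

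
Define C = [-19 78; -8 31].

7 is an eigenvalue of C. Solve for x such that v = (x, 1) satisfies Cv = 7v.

We need (C - 7I)v = 0.
C - 7I = [[-26, 78], [-8, 24]].
Row 1: (-26)·x + (78)·1 = 0
Row 2: (-8)·x + (24)·1 = 0
Solving gives x = 3.
Check: C·(3, 1) = (21, 7) = 7·(3, 1).

3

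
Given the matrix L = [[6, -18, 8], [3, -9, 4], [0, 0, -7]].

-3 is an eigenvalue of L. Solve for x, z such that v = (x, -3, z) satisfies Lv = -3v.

-6, 0

We need (L + 3I)v = 0.
L + 3I = [[9, -18, 8], [3, -6, 4], [0, 0, -4]].
Row 1: (9)·x + (-18)·-3 + (8)·z = 0
Row 2: (3)·x + (-6)·-3 + (4)·z = 0
Row 3: (0)·x + (0)·-3 + (-4)·z = 0
Solving gives x = -6, z = 0.
Check: L·(-6, -3, 0) = (18, 9, 0) = -3·(-6, -3, 0).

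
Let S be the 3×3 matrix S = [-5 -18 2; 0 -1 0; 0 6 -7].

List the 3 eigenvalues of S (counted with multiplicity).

Compute the characteristic polynomial p(s) = det(sI - S).
Expanding along the first row, p(s) = s^3 + 13s^2 + 47s + 35.
Since p(-1) = 0, s = -1 is a root.
Dividing by (s + 1) leaves s^2 + 12s + 35.
The quadratic factors as (s + 7)·(s + 5).
Eigenvalues: -7, -5, -1.

-7, -5, -1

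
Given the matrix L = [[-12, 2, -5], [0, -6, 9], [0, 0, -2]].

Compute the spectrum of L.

L is upper triangular, so its eigenvalues are the diagonal entries.
Diagonal: -12, -6, -2.

-12, -6, -2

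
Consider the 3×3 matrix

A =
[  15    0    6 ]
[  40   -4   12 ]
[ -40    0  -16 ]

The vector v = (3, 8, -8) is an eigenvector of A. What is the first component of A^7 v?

First find the eigenvalue: Av = (-3, -8, 8) = -1·(3, 8, -8), so λ = -1.
Then A^7 v = λ^7·v = (-1)^7·(3, 8, -8) = -1·(3, 8, -8) = (-3, -8, 8).

-3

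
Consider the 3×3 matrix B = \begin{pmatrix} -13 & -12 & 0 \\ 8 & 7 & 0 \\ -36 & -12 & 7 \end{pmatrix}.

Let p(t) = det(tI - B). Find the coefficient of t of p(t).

-37

p(t) = t^3 - t^2 - 37t - 35.
The coefficient of t is -37.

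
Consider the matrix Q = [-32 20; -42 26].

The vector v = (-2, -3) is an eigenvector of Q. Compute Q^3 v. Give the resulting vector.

(16, 24)

First find the eigenvalue: Qv = (4, 6) = -2·(-2, -3), so λ = -2.
Then Q^3 v = λ^3·v = (-2)^3·(-2, -3) = -8·(-2, -3) = (16, 24).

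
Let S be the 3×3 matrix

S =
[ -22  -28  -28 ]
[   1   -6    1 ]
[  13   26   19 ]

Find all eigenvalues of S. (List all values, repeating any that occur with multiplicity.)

The characteristic polynomial is p(λ) = det(λI - S).
Expanding along the first row, p(λ) = λ^3 + 9λ^2 - 34λ - 336.
Since p(6) = 0, λ = 6 is a root.
Factor out (λ - 6): p(λ) = (λ - 6)·(λ^2 + 15λ + 56).
The quadratic factors as (λ + 8)·(λ + 7).
Eigenvalues: -8, -7, 6.

-8, -7, 6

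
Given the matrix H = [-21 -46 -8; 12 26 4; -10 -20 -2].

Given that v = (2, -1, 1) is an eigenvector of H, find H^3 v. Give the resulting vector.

(-16, 8, -8)

First find the eigenvalue: Hv = (-4, 2, -2) = -2·(2, -1, 1), so λ = -2.
Then H^3 v = λ^3·v = (-2)^3·(2, -1, 1) = -8·(2, -1, 1) = (-16, 8, -8).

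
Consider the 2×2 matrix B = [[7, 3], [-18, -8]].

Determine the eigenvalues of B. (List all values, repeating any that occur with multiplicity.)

det(B - μI) = (7 - μ)(-8 - μ) - (3)·(-18) = μ^2 + μ - 2.
This factors as (μ + 2)·(μ - 1) = 0.
Eigenvalues: -2, 1.

-2, 1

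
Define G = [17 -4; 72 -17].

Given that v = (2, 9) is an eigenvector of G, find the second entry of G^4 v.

First find the eigenvalue: Gv = (-2, -9) = -1·(2, 9), so λ = -1.
Then G^4 v = λ^4·v = (-1)^4·(2, 9) = 1·(2, 9) = (2, 9).

9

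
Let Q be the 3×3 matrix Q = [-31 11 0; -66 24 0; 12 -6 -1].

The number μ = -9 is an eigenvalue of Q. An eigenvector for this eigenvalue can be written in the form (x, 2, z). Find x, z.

We need (Q + 9I)v = 0.
Q + 9I = [[-22, 11, 0], [-66, 33, 0], [12, -6, 8]].
Row 1: (-22)·x + (11)·2 + (0)·z = 0
Row 2: (-66)·x + (33)·2 + (0)·z = 0
Row 3: (12)·x + (-6)·2 + (8)·z = 0
Solving gives x = 1, z = 0.
Check: Q·(1, 2, 0) = (-9, -18, 0) = -9·(1, 2, 0).

1, 0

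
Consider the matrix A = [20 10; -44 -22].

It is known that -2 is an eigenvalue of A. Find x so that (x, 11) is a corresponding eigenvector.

We need (A + 2I)v = 0.
A + 2I = [[22, 10], [-44, -20]].
Row 1: (22)·x + (10)·11 = 0
Row 2: (-44)·x + (-20)·11 = 0
Solving gives x = -5.
Check: A·(-5, 11) = (10, -22) = -2·(-5, 11).

-5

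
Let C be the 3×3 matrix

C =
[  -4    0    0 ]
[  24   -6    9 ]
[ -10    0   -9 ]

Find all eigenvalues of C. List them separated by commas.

-9, -6, -4

The characteristic polynomial is p(lambda) = det(lambda·I - C).
Expanding along the first row, p(lambda) = lambda^3 + 19·lambda^2 + 114·lambda + 216.
Since p(-4) = 0, lambda = -4 is a root.
Factor out (lambda + 4): p(lambda) = (lambda + 4)·(lambda^2 + 15·lambda + 54).
The quadratic factors as (lambda + 9)·(lambda + 6).
Eigenvalues: -9, -6, -4.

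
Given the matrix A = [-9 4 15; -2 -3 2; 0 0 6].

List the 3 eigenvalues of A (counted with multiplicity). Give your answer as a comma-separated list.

-7, -5, 6

The characteristic polynomial is p(s) = det(sI - A).
Expanding along the first row, p(s) = s^3 + 6s^2 - 37s - 210.
Try s = -5: p(-5) = 0, so -5 is a root.
Factor out (s + 5): p(s) = (s + 5)·(s^2 + s - 42).
The quadratic factors as (s + 7)·(s - 6).
Eigenvalues: -7, -5, 6.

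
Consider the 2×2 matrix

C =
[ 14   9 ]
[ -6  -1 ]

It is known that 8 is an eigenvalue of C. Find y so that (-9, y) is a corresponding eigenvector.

6

We need (C - 8I)v = 0.
C - 8I = [[6, 9], [-6, -9]].
Row 1: (6)·-9 + (9)·y = 0
Row 2: (-6)·-9 + (-9)·y = 0
Solving gives y = 6.
Check: C·(-9, 6) = (-72, 48) = 8·(-9, 6).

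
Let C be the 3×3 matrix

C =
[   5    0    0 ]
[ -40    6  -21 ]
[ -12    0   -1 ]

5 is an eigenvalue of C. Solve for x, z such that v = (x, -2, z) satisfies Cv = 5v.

We need (C - 5I)v = 0.
C - 5I = [[0, 0, 0], [-40, 1, -21], [-12, 0, -6]].
Row 1: (0)·x + (0)·-2 + (0)·z = 0
Row 2: (-40)·x + (1)·-2 + (-21)·z = 0
Row 3: (-12)·x + (0)·-2 + (-6)·z = 0
Solving gives x = 1, z = -2.
Check: C·(1, -2, -2) = (5, -10, -10) = 5·(1, -2, -2).

1, -2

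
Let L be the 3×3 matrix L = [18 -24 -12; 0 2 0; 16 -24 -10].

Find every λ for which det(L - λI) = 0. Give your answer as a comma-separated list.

Set up det(λI - L) = 0.
Expanding the 3×3 determinant: p(λ) = λ^3 - 10λ^2 + 28λ - 24.
Since p(2) = 0, λ = 2 is a root.
Dividing by (λ - 2) leaves λ^2 - 8λ + 12.
The quadratic factors as (λ - 2)·(λ - 6).
Eigenvalues: 2, 2, 6.

2, 2, 6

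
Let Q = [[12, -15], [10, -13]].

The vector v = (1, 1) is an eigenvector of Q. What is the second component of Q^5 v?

-243

First find the eigenvalue: Qv = (-3, -3) = -3·(1, 1), so λ = -3.
Then Q^5 v = λ^5·v = (-3)^5·(1, 1) = -243·(1, 1) = (-243, -243).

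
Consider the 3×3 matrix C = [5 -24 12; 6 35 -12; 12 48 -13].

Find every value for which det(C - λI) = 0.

5, 11, 11

Set up det(λI - C) = 0.
Cofactor expansion gives p(λ) = λ^3 - 27λ^2 + 231λ - 605.
Rational-root test: λ = 5 gives p(5) = 0.
Dividing by (λ - 5) leaves λ^2 - 22λ + 121.
The quadratic factor is (λ - 11)^2.
Eigenvalues: 5, 11, 11.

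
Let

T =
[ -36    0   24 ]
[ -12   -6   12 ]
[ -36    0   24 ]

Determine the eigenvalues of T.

-12, -6, 0

Set up det(rI - T) = 0.
Expanding along the first row, p(r) = r^3 + 18r^2 + 72r.
Since p(0) = 0, r = 0 is a root.
Dividing by r leaves r^2 + 18r + 72.
The quadratic factors as (r + 12)·(r + 6).
Eigenvalues: -12, -6, 0.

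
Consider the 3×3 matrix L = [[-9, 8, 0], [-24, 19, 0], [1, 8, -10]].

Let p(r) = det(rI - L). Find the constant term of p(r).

p(r) = r^3 - 79r + 210.
The constant term is 210.

210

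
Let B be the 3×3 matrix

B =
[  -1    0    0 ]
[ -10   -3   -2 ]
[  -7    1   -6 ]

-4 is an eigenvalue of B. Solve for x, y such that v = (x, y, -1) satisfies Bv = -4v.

0, -2

We need (B + 4I)v = 0.
B + 4I = [[3, 0, 0], [-10, 1, -2], [-7, 1, -2]].
Row 1: (3)·x + (0)·y + (0)·-1 = 0
Row 2: (-10)·x + (1)·y + (-2)·-1 = 0
Row 3: (-7)·x + (1)·y + (-2)·-1 = 0
Solving gives x = 0, y = -2.
Check: B·(0, -2, -1) = (0, 8, 4) = -4·(0, -2, -1).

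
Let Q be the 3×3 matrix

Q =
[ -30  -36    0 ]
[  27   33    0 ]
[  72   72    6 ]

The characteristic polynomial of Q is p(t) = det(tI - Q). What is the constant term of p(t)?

108

p(t) = t^3 - 9t^2 + 108.
The constant term is 108.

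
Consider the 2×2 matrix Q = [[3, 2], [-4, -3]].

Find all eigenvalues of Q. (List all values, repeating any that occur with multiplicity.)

-1, 1

det(Q - μI) = (3 - μ)(-3 - μ) - (2)·(-4) = μ^2 - 1.
This factors as (μ + 1)·(μ - 1) = 0.
Eigenvalues: -1, 1.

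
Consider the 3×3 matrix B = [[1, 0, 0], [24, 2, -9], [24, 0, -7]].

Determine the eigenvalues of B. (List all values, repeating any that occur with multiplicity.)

Compute the characteristic polynomial p(λ) = det(λI - B).
Expanding along the first row, p(λ) = λ^3 + 4λ^2 - 19λ + 14.
Try λ = 1: p(1) = 0, so 1 is a root.
Dividing by (λ - 1) leaves λ^2 + 5λ - 14.
The quadratic factors as (λ + 7)·(λ - 2).
Eigenvalues: -7, 1, 2.

-7, 1, 2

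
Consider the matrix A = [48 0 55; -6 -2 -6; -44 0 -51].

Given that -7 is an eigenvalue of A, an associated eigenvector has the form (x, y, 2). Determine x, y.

We need (A + 7I)v = 0.
A + 7I = [[55, 0, 55], [-6, 5, -6], [-44, 0, -44]].
Row 1: (55)·x + (0)·y + (55)·2 = 0
Row 2: (-6)·x + (5)·y + (-6)·2 = 0
Row 3: (-44)·x + (0)·y + (-44)·2 = 0
Solving gives x = -2, y = 0.
Check: A·(-2, 0, 2) = (14, 0, -14) = -7·(-2, 0, 2).

-2, 0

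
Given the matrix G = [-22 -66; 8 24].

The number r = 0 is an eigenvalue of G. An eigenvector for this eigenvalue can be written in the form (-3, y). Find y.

1

We need (G)v = 0.
G = [[-22, -66], [8, 24]].
Row 1: (-22)·-3 + (-66)·y = 0
Row 2: (8)·-3 + (24)·y = 0
Solving gives y = 1.
Check: G·(-3, 1) = (0, 0) = 0·(-3, 1).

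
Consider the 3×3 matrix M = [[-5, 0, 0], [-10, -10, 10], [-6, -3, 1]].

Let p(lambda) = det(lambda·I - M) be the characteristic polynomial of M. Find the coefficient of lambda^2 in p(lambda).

The coefficient of lambda^2 of det(lambda·I - M) is −trace(M).
trace(M) = (-5) + (-10) + (1) = -14, so the coefficient is 14.

14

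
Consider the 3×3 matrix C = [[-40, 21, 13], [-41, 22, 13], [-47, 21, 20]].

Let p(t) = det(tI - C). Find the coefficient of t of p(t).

p(t) = t^3 - 2t^2 - 41t + 42.
The coefficient of t is -41.

-41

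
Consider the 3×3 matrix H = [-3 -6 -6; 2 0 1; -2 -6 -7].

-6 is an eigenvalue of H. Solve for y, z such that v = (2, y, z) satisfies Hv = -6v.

-1, 2

We need (H + 6I)v = 0.
H + 6I = [[3, -6, -6], [2, 6, 1], [-2, -6, -1]].
Row 1: (3)·2 + (-6)·y + (-6)·z = 0
Row 2: (2)·2 + (6)·y + (1)·z = 0
Row 3: (-2)·2 + (-6)·y + (-1)·z = 0
Solving gives y = -1, z = 2.
Check: H·(2, -1, 2) = (-12, 6, -12) = -6·(2, -1, 2).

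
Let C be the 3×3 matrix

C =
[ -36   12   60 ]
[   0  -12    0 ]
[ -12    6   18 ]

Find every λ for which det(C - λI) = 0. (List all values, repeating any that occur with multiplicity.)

Compute the characteristic polynomial p(μ) = det(μI - C).
Expanding along the first row, p(μ) = μ^3 + 30μ^2 + 288μ + 864.
Rational-root test: μ = -12 gives p(-12) = 0.
Factor out (μ + 12): p(μ) = (μ + 12)·(μ^2 + 18μ + 72).
The quadratic factors as (μ + 12)·(μ + 6).
Eigenvalues: -12, -12, -6.

-12, -12, -6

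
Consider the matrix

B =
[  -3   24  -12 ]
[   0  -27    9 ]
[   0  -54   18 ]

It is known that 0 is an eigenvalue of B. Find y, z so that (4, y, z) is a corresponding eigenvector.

-1, -3

We need (B)v = 0.
B = [[-3, 24, -12], [0, -27, 9], [0, -54, 18]].
Row 1: (-3)·4 + (24)·y + (-12)·z = 0
Row 2: (0)·4 + (-27)·y + (9)·z = 0
Row 3: (0)·4 + (-54)·y + (18)·z = 0
Solving gives y = -1, z = -3.
Check: B·(4, -1, -3) = (0, 0, 0) = 0·(4, -1, -3).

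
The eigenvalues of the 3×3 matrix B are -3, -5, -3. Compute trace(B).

trace(B) is the sum of the eigenvalues: (-3) + (-5) + (-3) = -11.

-11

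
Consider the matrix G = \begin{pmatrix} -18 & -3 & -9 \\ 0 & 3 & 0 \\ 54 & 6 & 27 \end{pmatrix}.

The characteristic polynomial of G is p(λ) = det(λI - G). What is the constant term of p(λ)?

0

p(λ) = λ^3 - 12λ^2 + 27λ.
The constant term is 0.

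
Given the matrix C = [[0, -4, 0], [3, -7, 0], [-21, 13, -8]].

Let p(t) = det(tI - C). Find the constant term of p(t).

p(t) = t^3 + 15t^2 + 68t + 96.
The constant term is 96.

96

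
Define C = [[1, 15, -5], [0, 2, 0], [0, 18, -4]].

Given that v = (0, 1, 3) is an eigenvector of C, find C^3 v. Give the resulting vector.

(0, 8, 24)

First find the eigenvalue: Cv = (0, 2, 6) = 2·(0, 1, 3), so λ = 2.
Then C^3 v = λ^3·v = 2^3·(0, 1, 3) = 8·(0, 1, 3) = (0, 8, 24).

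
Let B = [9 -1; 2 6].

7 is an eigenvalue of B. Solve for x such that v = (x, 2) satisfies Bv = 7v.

1

We need (B - 7I)v = 0.
B - 7I = [[2, -1], [2, -1]].
Row 1: (2)·x + (-1)·2 = 0
Row 2: (2)·x + (-1)·2 = 0
Solving gives x = 1.
Check: B·(1, 2) = (7, 14) = 7·(1, 2).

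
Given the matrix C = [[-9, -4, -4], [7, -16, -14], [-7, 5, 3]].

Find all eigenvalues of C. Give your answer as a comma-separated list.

-11, -9, -2

Set up det(λI - C) = 0.
Expanding the 3×3 determinant: p(λ) = λ^3 + 22λ^2 + 139λ + 198.
Try λ = -2: p(-2) = 0, so -2 is a root.
Dividing by (λ + 2) leaves λ^2 + 20λ + 99.
The quadratic factors as (λ + 11)·(λ + 9).
Eigenvalues: -11, -9, -2.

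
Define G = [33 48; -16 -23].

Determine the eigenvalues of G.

det(G - rI) = (33 - r)(-23 - r) - (48)·(-16) = r^2 - 10r + 9.
This factors as (r - 1)·(r - 9) = 0.
Eigenvalues: 1, 9.

1, 9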